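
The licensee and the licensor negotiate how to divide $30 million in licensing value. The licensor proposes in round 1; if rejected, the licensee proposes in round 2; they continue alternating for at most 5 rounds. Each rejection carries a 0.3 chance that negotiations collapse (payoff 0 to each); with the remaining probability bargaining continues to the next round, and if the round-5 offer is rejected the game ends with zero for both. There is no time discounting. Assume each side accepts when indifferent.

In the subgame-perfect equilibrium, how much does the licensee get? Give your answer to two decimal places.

9.39

Round 5 (the licensor proposes): rejection yields 0 for the licensee; the licensor offers 0 and keeps 30.
Round 4 (the licensee proposes): rejecting gives the licensor an expected 0.7 × 30 = 21; the licensee offers that and keeps 9.
Round 3 (the licensor proposes): rejecting gives the licensee an expected 0.7 × 9 = 6.3; the licensor offers that and keeps 23.7.
Round 2 (the licensee proposes): rejecting gives the licensor an expected 0.7 × 23.7 = 16.59. The licensee offers 16.59 and keeps 30 − 16.59 = 13.41.
Round 1 (the licensor proposes): rejecting gives the licensee an expected 0.7 × 13.41 = 9.387, so the licensor offers 9.387, keeping 20.613.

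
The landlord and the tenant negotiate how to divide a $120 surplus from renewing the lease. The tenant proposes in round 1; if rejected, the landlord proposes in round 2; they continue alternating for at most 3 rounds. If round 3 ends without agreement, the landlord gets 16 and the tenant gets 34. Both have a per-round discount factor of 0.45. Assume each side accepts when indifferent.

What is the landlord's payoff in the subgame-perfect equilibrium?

32.94

Round 3 (the tenant proposes): the landlord gets 16 if talks fail, so the tenant offers 16 and keeps 104.
Round 2 (the landlord proposes): the tenant can get 104 next round, worth 0.45 × 104 = 46.8 now. The landlord offers 46.8 and keeps 120 − 46.8 = 73.2.
Round 1 (the tenant proposes): the landlord can get 73.2 next round, worth 0.45 × 73.2 = 32.94 now; the tenant offers that and keeps 87.06.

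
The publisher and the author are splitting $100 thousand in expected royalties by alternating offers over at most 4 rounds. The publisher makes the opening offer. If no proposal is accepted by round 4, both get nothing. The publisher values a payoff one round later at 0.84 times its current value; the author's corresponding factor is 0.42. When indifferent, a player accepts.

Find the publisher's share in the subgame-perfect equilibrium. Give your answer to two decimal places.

By backward induction:
Round 4 (the author proposes): rejection yields 0 for the publisher; the author offers 0 and keeps 100.
Round 3 (the publisher proposes): the author can get 100 next round, worth 0.42 × 100 = 42 now. The publisher offers 42 and keeps 100 − 42 = 58.
Round 2 (the author proposes): the publisher can get 58 next round, worth 0.84 × 58 = 48.72 now, so the author offers 48.72, keeping 51.28.
Round 1 (the publisher proposes): the author can get 51.28 next round, worth 0.42 × 51.28 = 21.5376 now; the publisher offers that and keeps 78.4624.

78.46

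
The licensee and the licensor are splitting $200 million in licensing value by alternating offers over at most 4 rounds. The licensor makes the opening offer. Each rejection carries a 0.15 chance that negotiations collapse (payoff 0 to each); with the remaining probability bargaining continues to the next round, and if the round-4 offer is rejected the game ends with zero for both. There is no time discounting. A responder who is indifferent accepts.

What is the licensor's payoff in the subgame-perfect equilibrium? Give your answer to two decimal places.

51.68

By backward induction:
Round 4 (the licensee proposes): rejection yields 0 for the licensor; the licensee offers 0 and keeps 200.
Round 3 (the licensor proposes): rejecting gives the licensee an expected 0.85 × 200 = 170, so the licensor offers 170, keeping 30.
Round 2 (the licensee proposes): rejecting gives the licensor an expected 0.85 × 30 = 25.5; the licensee offers that and keeps 174.5.
Round 1 (the licensor proposes): rejecting gives the licensee an expected 0.85 × 174.5 = 148.325; the licensor offers that and keeps 51.675.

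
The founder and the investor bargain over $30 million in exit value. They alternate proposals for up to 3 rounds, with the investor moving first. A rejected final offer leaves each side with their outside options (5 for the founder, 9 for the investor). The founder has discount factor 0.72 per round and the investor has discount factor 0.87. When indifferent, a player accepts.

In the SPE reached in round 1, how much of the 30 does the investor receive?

24.06

Round 3 (the investor proposes): the founder gets 5 if talks fail, so the investor offers 5 and keeps 25.
Round 2 (the founder proposes): the investor can get 25 next round, worth 0.87 × 25 = 21.75 now; the founder offers that and keeps 8.25.
Round 1 (the investor proposes): the founder can get 8.25 next round, worth 0.72 × 8.25 = 5.94 now. The investor offers 5.94 and keeps 30 − 5.94 = 24.06.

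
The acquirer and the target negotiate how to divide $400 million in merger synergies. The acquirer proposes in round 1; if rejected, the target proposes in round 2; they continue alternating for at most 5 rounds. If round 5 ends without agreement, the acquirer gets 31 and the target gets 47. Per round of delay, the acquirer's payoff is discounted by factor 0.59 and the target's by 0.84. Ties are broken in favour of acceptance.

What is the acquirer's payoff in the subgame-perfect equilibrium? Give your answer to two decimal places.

Work backward from the last round.
Round 5 (the acquirer proposes): the target gets 47 if talks fail, so the acquirer offers 47 and keeps 353.
Round 4 (the target proposes): the acquirer can get 353 next round, worth 0.59 × 353 = 208.27 now, so the target offers 208.27, keeping 191.73.
Round 3 (the acquirer proposes): the target can get 191.73 next round, worth 0.84 × 191.73 = 161.0532 now. The acquirer offers 161.0532 and keeps 400 − 161.0532 = 238.9468.
Round 2 (the target proposes): the acquirer can get 238.9468 next round, worth 0.59 × 238.9468 = 140.978612 now; the target offers that and keeps 259.021388.
Round 1 (the acquirer proposes): the target can get 259.021388 next round, worth 0.84 × 259.021388 = 217.57796592 now. The acquirer offers 217.57796592 and keeps 400 − 217.57796592 = 182.42203408.

182.42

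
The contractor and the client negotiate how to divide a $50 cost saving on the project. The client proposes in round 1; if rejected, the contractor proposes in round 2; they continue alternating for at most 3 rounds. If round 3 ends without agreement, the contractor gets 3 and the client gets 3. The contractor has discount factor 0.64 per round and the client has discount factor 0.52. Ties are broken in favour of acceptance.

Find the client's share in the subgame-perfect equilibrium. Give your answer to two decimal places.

Round 3 (the client proposes): the contractor gets 3 if talks fail, so the client offers 3 and keeps 47.
Round 2 (the contractor proposes): the client can get 47 next round, worth 0.52 × 47 = 24.44 now. The contractor offers 24.44 and keeps 50 − 24.44 = 25.56.
Round 1 (the client proposes): the contractor can get 25.56 next round, worth 0.64 × 25.56 = 16.3584 now. The client offers 16.3584 and keeps 50 − 16.3584 = 33.6416.

33.64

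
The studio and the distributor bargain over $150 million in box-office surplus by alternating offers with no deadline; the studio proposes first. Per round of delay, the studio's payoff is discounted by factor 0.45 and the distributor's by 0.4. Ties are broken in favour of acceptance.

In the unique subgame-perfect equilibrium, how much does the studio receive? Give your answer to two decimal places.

109.76

Let x be the studio's share when the studio proposes and y be the distributor's share when the distributor proposes.
The distributor accepts iff offered ≥ 0.4·y, so x = 150 − 0.4y. Symmetrically y = 150 − 0.45x.
Substituting: x = 150 − 0.4(150 − 0.45x), giving x(1 − 0.45·0.4) = 150(1 − 0.4).
So x = 150 × 0.6 / 0.82 ≈ 109.7561, and the distributor receives 150 − x ≈ 40.2439.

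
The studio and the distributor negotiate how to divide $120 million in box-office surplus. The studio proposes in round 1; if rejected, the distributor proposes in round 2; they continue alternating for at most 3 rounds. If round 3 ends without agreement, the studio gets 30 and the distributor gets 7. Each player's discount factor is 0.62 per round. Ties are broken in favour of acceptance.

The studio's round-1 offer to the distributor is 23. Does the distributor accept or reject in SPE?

Reject

Round 3 (the studio proposes): the distributor gets 7 if talks fail, so the studio offers 7 and keeps 113.
Round 2 (the distributor proposes): the studio can get 113 next round, worth 0.62 × 113 = 70.06 now; the distributor offers that and keeps 49.94.
So by rejecting in round 1, the distributor gets 49.94 next round, worth 0.62 × 49.94 = 30.9628 now.
Offer 23 < 30.9628, so the distributor rejects.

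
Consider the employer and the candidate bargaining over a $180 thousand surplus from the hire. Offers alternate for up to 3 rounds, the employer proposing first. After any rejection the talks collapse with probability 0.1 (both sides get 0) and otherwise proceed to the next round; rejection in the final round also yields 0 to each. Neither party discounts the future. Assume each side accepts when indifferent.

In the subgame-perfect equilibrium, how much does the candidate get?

16.2

Round 3 (the employer proposes): the candidate will accept anything ≥ 0, so the employer offers 0 and keeps 180.
Round 2 (the candidate proposes): rejecting gives the employer an expected 0.9 × 180 = 162; the candidate offers that and keeps 18.
Round 1 (the employer proposes): rejecting gives the candidate an expected 0.9 × 18 = 16.2, so the employer offers 16.2, keeping 163.8.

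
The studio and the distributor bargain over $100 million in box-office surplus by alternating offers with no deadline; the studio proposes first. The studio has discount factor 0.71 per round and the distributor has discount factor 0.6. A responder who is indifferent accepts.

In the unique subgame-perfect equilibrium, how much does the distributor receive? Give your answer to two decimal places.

30.31

In a stationary SPE each proposer offers the other exactly their discounted continuation value.
If the studio keeps x when proposing and the distributor keeps y when proposing, then x = 100 − 0.6y and y = 100 − 0.71x.
Solving: x = 100(1 − 0.6) / (1 − 0.71·0.6) = 40 / 0.574 ≈ 69.6864.
The distributor gets 100 − 69.6864 ≈ 30.3136.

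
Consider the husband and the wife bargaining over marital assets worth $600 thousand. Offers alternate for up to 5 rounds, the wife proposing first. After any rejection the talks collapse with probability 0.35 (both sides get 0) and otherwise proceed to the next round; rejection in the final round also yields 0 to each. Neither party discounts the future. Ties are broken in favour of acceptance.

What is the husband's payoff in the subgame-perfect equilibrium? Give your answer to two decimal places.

194.17

Round 5 (the wife proposes): rejection yields 0 for the husband; the wife offers 0 and keeps 600.
Round 4 (the husband proposes): rejecting gives the wife an expected 0.65 × 600 = 390, so the husband offers 390, keeping 210.
Round 3 (the wife proposes): rejecting gives the husband an expected 0.65 × 210 = 136.5. The wife offers 136.5 and keeps 600 − 136.5 = 463.5.
Round 2 (the husband proposes): rejecting gives the wife an expected 0.65 × 463.5 = 301.275, so the husband offers 301.275, keeping 298.725.
Round 1 (the wife proposes): rejecting gives the husband an expected 0.65 × 298.725 = 194.17125, so the wife offers 194.17125, keeping 405.82875.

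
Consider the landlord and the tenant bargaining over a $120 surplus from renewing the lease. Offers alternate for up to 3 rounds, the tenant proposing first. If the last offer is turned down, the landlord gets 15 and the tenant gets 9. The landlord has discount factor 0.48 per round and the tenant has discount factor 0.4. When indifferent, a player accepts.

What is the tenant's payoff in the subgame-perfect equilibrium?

Round 3 (the tenant proposes): the landlord gets 15 if talks fail, so the tenant offers 15 and keeps 105.
Round 2 (the landlord proposes): the tenant can get 105 next round, worth 0.4 × 105 = 42 now, so the landlord offers 42, keeping 78.
Round 1 (the tenant proposes): the landlord can get 78 next round, worth 0.48 × 78 = 37.44 now, so the tenant offers 37.44, keeping 82.56.

82.56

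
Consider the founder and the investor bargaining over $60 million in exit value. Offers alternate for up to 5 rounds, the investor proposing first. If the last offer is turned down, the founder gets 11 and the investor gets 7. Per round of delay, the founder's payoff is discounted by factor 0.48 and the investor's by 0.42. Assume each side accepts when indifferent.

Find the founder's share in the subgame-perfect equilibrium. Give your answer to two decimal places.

20.52

Round 5 (the investor proposes): the founder gets 11 if talks fail, so the investor offers 11 and keeps 49.
Round 4 (the founder proposes): the investor can get 49 next round, worth 0.42 × 49 = 20.58 now. The founder offers 20.58 and keeps 60 − 20.58 = 39.42.
Round 3 (the investor proposes): the founder can get 39.42 next round, worth 0.48 × 39.42 = 18.9216 now; the investor offers that and keeps 41.0784.
Round 2 (the founder proposes): the investor can get 41.0784 next round, worth 0.42 × 41.0784 = 17.252928 now. The founder offers 17.252928 and keeps 60 − 17.252928 = 42.747072.
Round 1 (the investor proposes): the founder can get 42.747072 next round, worth 0.48 × 42.747072 = 20.51859456 now. The investor offers 20.51859456 and keeps 60 − 20.51859456 = 39.48140544.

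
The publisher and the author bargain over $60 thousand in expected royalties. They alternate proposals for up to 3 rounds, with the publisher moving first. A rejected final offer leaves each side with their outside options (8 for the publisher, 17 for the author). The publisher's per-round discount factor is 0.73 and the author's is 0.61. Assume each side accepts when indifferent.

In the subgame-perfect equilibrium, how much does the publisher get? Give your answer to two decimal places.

42.55

Solve by backward induction from round 3.
Round 3 (the publisher proposes): the author gets 17 if talks fail, so the publisher offers 17 and keeps 43.
Round 2 (the author proposes): the publisher can get 43 next round, worth 0.73 × 43 = 31.39 now; the author offers that and keeps 28.61.
Round 1 (the publisher proposes): the author can get 28.61 next round, worth 0.61 × 28.61 = 17.4521 now; the publisher offers that and keeps 42.5479.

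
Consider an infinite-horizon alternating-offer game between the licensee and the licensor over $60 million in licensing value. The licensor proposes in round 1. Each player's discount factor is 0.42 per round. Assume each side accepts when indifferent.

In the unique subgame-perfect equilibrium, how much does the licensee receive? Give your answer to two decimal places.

17.75

Let x be the licensor's share when the licensor proposes and y be the licensee's share when the licensee proposes.
The licensee accepts iff offered ≥ 0.42·y, so x = 60 − 0.42y. Symmetrically y = 60 − 0.42x.
Substituting: x = 60 − 0.42(60 − 0.42x), giving x(1 − 0.42·0.42) = 60(1 − 0.42).
So x = 60 × 0.58 / 0.8236 ≈ 42.2535, and the licensee receives 60 − x ≈ 17.7465.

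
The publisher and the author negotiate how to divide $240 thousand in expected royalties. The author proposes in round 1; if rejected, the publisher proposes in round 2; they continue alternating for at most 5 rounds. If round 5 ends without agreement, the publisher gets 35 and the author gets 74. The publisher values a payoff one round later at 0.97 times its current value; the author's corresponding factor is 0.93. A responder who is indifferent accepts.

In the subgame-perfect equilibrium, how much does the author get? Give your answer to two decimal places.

Round 5 (the author proposes): the publisher gets 35 if talks fail, so the author offers 35 and keeps 205.
Round 4 (the publisher proposes): the author can get 205 next round, worth 0.93 × 205 = 190.65 now. The publisher offers 190.65 and keeps 240 − 190.65 = 49.35.
Round 3 (the author proposes): the publisher can get 49.35 next round, worth 0.97 × 49.35 = 47.8695 now; the author offers that and keeps 192.1305.
Round 2 (the publisher proposes): the author can get 192.1305 next round, worth 0.93 × 192.1305 = 178.681365 now, so the publisher offers 178.681365, keeping 61.318635.
Round 1 (the author proposes): the publisher can get 61.318635 next round, worth 0.97 × 61.318635 = 59.47907595 now; the author offers that and keeps 180.52092405.

180.52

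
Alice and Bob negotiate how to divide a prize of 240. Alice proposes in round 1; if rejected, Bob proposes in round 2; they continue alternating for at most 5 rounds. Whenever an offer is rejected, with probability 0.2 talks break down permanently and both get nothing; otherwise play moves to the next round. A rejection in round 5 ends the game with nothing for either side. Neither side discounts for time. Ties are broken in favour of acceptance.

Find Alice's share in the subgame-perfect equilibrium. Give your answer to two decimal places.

177.02

Round 5 (Alice proposes): rejection yields 0 for Bob; Alice offers 0 and keeps 240.
Round 4 (Bob proposes): rejecting gives Alice an expected 0.8 × 240 = 192; Bob offers that and keeps 48.
Round 3 (Alice proposes): rejecting gives Bob an expected 0.8 × 48 = 38.4, so Alice offers 38.4, keeping 201.6.
Round 2 (Bob proposes): rejecting gives Alice an expected 0.8 × 201.6 = 161.28, so Bob offers 161.28, keeping 78.72.
Round 1 (Alice proposes): rejecting gives Bob an expected 0.8 × 78.72 = 62.976; Alice offers that and keeps 177.024.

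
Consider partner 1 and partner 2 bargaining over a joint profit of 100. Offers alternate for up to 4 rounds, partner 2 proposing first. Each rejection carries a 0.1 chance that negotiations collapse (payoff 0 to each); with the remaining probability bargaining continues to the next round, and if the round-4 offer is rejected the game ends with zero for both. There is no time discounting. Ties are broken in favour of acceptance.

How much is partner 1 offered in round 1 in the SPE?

81.9

Round 4 (partner 1 proposes): partner 2 will accept anything ≥ 0, so partner 1 offers 0 and keeps 100.
Round 3 (partner 2 proposes): rejecting gives partner 1 an expected 0.9 × 100 = 90, so partner 2 offers 90, keeping 10.
Round 2 (partner 1 proposes): rejecting gives partner 2 an expected 0.9 × 10 = 9; partner 1 offers that and keeps 91.
Round 1 (partner 2 proposes): rejecting gives partner 1 an expected 0.9 × 91 = 81.9, so partner 2 offers 81.9, keeping 18.1.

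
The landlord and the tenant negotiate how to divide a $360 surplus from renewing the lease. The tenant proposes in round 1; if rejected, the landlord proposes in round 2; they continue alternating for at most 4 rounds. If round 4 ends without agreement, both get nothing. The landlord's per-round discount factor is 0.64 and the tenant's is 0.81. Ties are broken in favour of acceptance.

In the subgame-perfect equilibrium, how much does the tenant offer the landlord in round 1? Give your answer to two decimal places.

Round 4 (the landlord proposes): rejection yields 0 for the tenant; the landlord offers 0 and keeps 360.
Round 3 (the tenant proposes): the landlord can get 360 next round, worth 0.64 × 360 = 230.4 now. The tenant offers 230.4 and keeps 360 − 230.4 = 129.6.
Round 2 (the landlord proposes): the tenant can get 129.6 next round, worth 0.81 × 129.6 = 104.976 now. The landlord offers 104.976 and keeps 360 − 104.976 = 255.024.
Round 1 (the tenant proposes): the landlord can get 255.024 next round, worth 0.64 × 255.024 = 163.21536 now. The tenant offers 163.21536 and keeps 360 − 163.21536 = 196.78464.

163.22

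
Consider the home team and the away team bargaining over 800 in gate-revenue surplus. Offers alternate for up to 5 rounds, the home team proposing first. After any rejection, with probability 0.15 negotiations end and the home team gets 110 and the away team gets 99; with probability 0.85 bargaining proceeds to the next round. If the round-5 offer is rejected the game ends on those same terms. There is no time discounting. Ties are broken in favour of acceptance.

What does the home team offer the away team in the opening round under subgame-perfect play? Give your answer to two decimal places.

228.79

By backward induction:
Round 5 (the home team proposes): the away team gets 99 if talks fail, so the home team offers 99 and keeps 701.
Round 4 (the away team proposes): rejecting gives the home team an expected 0.85 × 701 + 0.15 × 110 = 612.35; the away team offers that and keeps 187.65.
Round 3 (the home team proposes): rejecting gives the away team an expected 0.85 × 187.65 + 0.15 × 99 = 174.3525; the home team offers that and keeps 625.6475.
Round 2 (the away team proposes): rejecting gives the home team an expected 0.85 × 625.6475 + 0.15 × 110 = 548.300375; the away team offers that and keeps 251.699625.
Round 1 (the home team proposes): rejecting gives the away team an expected 0.85 × 251.699625 + 0.15 × 99 = 228.79468125; the home team offers that and keeps 571.20531875.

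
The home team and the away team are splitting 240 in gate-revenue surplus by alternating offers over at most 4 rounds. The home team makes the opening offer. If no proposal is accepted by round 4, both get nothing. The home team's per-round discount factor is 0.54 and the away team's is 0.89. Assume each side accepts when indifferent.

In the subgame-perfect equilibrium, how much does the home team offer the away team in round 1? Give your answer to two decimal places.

By backward induction:
Round 4 (the away team proposes): rejection yields 0 for the home team; the away team offers 0 and keeps 240.
Round 3 (the home team proposes): the away team can get 240 next round, worth 0.89 × 240 = 213.6 now. The home team offers 213.6 and keeps 240 − 213.6 = 26.4.
Round 2 (the away team proposes): the home team can get 26.4 next round, worth 0.54 × 26.4 = 14.256 now, so the away team offers 14.256, keeping 225.744.
Round 1 (the home team proposes): the away team can get 225.744 next round, worth 0.89 × 225.744 = 200.91216 now, so the home team offers 200.91216, keeping 39.08784.

200.91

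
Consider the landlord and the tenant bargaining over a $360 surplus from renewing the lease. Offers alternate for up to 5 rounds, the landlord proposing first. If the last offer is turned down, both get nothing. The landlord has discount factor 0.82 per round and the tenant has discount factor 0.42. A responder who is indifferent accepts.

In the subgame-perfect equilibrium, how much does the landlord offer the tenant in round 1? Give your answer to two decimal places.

By backward induction:
Round 5 (the landlord proposes): rejection yields 0 for the tenant; the landlord offers 0 and keeps 360.
Round 4 (the tenant proposes): the landlord can get 360 next round, worth 0.82 × 360 = 295.2 now; the tenant offers that and keeps 64.8.
Round 3 (the landlord proposes): the tenant can get 64.8 next round, worth 0.42 × 64.8 = 27.216 now; the landlord offers that and keeps 332.784.
Round 2 (the tenant proposes): the landlord can get 332.784 next round, worth 0.82 × 332.784 = 272.88288 now; the tenant offers that and keeps 87.11712.
Round 1 (the landlord proposes): the tenant can get 87.11712 next round, worth 0.42 × 87.11712 = 36.5891904 now. The landlord offers 36.5891904 and keeps 360 − 36.5891904 = 323.4108096.

36.59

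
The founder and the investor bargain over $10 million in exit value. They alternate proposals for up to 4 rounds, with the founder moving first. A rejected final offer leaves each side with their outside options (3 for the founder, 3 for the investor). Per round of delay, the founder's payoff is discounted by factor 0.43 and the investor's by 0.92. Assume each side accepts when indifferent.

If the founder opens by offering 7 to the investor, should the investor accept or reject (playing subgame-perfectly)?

Round 4 (the investor proposes): the founder gets 3 if talks fail, so the investor offers 3 and keeps 7.
Round 3 (the founder proposes): the investor can get 7 next round, worth 0.92 × 7 = 6.44 now, so the founder offers 6.44, keeping 3.56.
Round 2 (the investor proposes): the founder can get 3.56 next round, worth 0.43 × 3.56 = 1.5308 now, so the investor offers 1.5308, keeping 8.4692.
So by rejecting in round 1, the investor gets 8.4692 next round, worth 0.92 × 8.4692 = 7.791664 now.
Offer 7 < 7.791664, so the investor rejects.

Reject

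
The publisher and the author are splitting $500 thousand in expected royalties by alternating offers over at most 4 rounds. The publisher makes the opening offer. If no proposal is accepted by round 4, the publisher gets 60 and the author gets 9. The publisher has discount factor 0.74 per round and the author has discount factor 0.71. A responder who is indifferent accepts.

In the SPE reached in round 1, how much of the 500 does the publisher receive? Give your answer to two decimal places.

243.57

By backward induction:
Round 4 (the author proposes): the publisher gets 60 if talks fail, so the author offers 60 and keeps 440.
Round 3 (the publisher proposes): the author can get 440 next round, worth 0.71 × 440 = 312.4 now. The publisher offers 312.4 and keeps 500 − 312.4 = 187.6.
Round 2 (the author proposes): the publisher can get 187.6 next round, worth 0.74 × 187.6 = 138.824 now. The author offers 138.824 and keeps 500 − 138.824 = 361.176.
Round 1 (the publisher proposes): the author can get 361.176 next round, worth 0.71 × 361.176 = 256.43496 now, so the publisher offers 256.43496, keeping 243.56504.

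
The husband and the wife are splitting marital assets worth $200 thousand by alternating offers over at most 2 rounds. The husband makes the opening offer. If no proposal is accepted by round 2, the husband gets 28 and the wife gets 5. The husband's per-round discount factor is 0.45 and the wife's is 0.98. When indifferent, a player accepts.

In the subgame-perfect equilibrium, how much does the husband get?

Round 2 (the wife proposes): the husband gets 28 if talks fail, so the wife offers 28 and keeps 172.
Round 1 (the husband proposes): the wife can get 172 next round, worth 0.98 × 172 = 168.56 now. The husband offers 168.56 and keeps 200 − 168.56 = 31.44.

31.44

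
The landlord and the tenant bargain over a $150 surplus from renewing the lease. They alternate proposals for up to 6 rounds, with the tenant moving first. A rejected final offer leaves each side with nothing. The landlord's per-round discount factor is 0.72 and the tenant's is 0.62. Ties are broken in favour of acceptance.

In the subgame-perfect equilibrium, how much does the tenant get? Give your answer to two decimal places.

Work backward from the last round.
Round 6 (the landlord proposes): the tenant will accept anything ≥ 0, so the landlord offers 0 and keeps 150.
Round 5 (the tenant proposes): the landlord can get 150 next round, worth 0.72 × 150 = 108 now, so the tenant offers 108, keeping 42.
Round 4 (the landlord proposes): the tenant can get 42 next round, worth 0.62 × 42 = 26.04 now; the landlord offers that and keeps 123.96.
Round 3 (the tenant proposes): the landlord can get 123.96 next round, worth 0.72 × 123.96 = 89.2512 now, so the tenant offers 89.2512, keeping 60.7488.
Round 2 (the landlord proposes): the tenant can get 60.7488 next round, worth 0.62 × 60.7488 = 37.664256 now, so the landlord offers 37.664256, keeping 112.335744.
Round 1 (the tenant proposes): the landlord can get 112.335744 next round, worth 0.72 × 112.335744 = 80.88173568 now. The tenant offers 80.88173568 and keeps 150 − 80.88173568 = 69.11826432.

69.12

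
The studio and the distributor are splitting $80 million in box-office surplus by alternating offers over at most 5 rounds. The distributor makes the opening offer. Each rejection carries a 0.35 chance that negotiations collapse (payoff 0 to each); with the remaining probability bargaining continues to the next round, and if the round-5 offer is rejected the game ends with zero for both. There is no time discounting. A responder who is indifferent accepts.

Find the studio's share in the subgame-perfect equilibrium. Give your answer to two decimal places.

Round 5 (the distributor proposes): rejection yields 0 for the studio; the distributor offers 0 and keeps 80.
Round 4 (the studio proposes): rejecting gives the distributor an expected 0.65 × 80 = 52. The studio offers 52 and keeps 80 − 52 = 28.
Round 3 (the distributor proposes): rejecting gives the studio an expected 0.65 × 28 = 18.2, so the distributor offers 18.2, keeping 61.8.
Round 2 (the studio proposes): rejecting gives the distributor an expected 0.65 × 61.8 = 40.17. The studio offers 40.17 and keeps 80 − 40.17 = 39.83.
Round 1 (the distributor proposes): rejecting gives the studio an expected 0.65 × 39.83 = 25.8895. The distributor offers 25.8895 and keeps 80 − 25.8895 = 54.1105.

25.89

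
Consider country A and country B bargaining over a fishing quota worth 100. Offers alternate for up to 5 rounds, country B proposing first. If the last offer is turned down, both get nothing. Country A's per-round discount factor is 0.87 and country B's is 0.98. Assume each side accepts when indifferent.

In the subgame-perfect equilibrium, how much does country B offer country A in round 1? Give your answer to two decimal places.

Round 5 (country B proposes): rejection yields 0 for country A; country B offers 0 and keeps 100.
Round 4 (country A proposes): country B can get 100 next round, worth 0.98 × 100 = 98 now; country A offers that and keeps 2.
Round 3 (country B proposes): country A can get 2 next round, worth 0.87 × 2 = 1.74 now; country B offers that and keeps 98.26.
Round 2 (country A proposes): country B can get 98.26 next round, worth 0.98 × 98.26 = 96.2948 now. Country A offers 96.2948 and keeps 100 − 96.2948 = 3.7052.
Round 1 (country B proposes): country A can get 3.7052 next round, worth 0.87 × 3.7052 = 3.223524 now. Country B offers 3.223524 and keeps 100 − 3.223524 = 96.776476.

3.22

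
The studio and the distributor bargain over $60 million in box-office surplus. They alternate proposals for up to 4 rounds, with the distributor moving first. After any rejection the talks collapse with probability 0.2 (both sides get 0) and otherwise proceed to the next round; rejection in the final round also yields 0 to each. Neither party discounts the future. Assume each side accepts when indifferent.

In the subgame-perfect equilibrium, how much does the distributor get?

By backward induction:
Round 4 (the studio proposes): rejection yields 0 for the distributor; the studio offers 0 and keeps 60.
Round 3 (the distributor proposes): rejecting gives the studio an expected 0.8 × 60 = 48. The distributor offers 48 and keeps 60 − 48 = 12.
Round 2 (the studio proposes): rejecting gives the distributor an expected 0.8 × 12 = 9.6. The studio offers 9.6 and keeps 60 − 9.6 = 50.4.
Round 1 (the distributor proposes): rejecting gives the studio an expected 0.8 × 50.4 = 40.32. The distributor offers 40.32 and keeps 60 − 40.32 = 19.68.

19.68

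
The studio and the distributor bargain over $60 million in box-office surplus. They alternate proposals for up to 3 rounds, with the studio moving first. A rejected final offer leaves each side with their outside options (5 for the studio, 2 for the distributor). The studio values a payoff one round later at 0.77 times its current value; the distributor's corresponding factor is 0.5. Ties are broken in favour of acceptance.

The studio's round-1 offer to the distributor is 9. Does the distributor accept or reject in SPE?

Accept

Work out the distributor's continuation value if the offer is rejected.
Round 3 (the studio proposes): the distributor gets 2 if talks fail, so the studio offers 2 and keeps 58.
Round 2 (the distributor proposes): the studio can get 58 next round, worth 0.77 × 58 = 44.66 now, so the distributor offers 44.66, keeping 15.34.
So by rejecting in round 1, the distributor gets 15.34 next round, worth 0.5 × 15.34 = 7.67 now.
Offer 9 ≥ 7.67, so the distributor accepts.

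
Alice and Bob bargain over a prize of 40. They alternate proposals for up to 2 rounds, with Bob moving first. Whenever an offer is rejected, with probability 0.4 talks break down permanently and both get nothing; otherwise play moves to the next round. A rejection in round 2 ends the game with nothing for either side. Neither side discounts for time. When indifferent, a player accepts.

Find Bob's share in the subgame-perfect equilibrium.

16

Round 2 (Alice proposes): Bob will accept anything ≥ 0, so Alice offers 0 and keeps 40.
Round 1 (Bob proposes): rejecting gives Alice an expected 0.6 × 40 = 24. Bob offers 24 and keeps 40 − 24 = 16.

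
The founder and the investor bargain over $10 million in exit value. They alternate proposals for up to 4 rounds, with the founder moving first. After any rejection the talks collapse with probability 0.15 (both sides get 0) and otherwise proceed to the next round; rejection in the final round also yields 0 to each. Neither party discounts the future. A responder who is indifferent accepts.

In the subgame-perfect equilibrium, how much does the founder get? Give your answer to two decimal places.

2.58

Round 4 (the investor proposes): rejection yields 0 for the founder; the investor offers 0 and keeps 10.
Round 3 (the founder proposes): rejecting gives the investor an expected 0.85 × 10 = 8.5. The founder offers 8.5 and keeps 10 − 8.5 = 1.5.
Round 2 (the investor proposes): rejecting gives the founder an expected 0.85 × 1.5 = 1.275; the investor offers that and keeps 8.725.
Round 1 (the founder proposes): rejecting gives the investor an expected 0.85 × 8.725 = 7.41625. The founder offers 7.41625 and keeps 10 − 7.41625 = 2.58375.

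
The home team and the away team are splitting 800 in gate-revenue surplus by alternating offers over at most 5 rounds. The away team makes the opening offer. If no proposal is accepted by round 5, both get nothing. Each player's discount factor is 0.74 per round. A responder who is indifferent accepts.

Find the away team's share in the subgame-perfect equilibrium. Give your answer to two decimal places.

Round 5 (the away team proposes): rejection yields 0 for the home team; the away team offers 0 and keeps 800.
Round 4 (the home team proposes): the away team can get 800 next round, worth 0.74 × 800 = 592 now, so the home team offers 592, keeping 208.
Round 3 (the away team proposes): the home team can get 208 next round, worth 0.74 × 208 = 153.92 now, so the away team offers 153.92, keeping 646.08.
Round 2 (the home team proposes): the away team can get 646.08 next round, worth 0.74 × 646.08 = 478.0992 now. The home team offers 478.0992 and keeps 800 − 478.0992 = 321.9008.
Round 1 (the away team proposes): the home team can get 321.9008 next round, worth 0.74 × 321.9008 = 238.206592 now; the away team offers that and keeps 561.793408.

561.79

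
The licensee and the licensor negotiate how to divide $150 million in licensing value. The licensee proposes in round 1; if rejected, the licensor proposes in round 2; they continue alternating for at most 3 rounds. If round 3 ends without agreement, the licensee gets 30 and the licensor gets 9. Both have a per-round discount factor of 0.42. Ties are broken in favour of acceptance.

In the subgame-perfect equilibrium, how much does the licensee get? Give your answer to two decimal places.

111.87

By backward induction:
Round 3 (the licensee proposes): the licensor gets 9 if talks fail, so the licensee offers 9 and keeps 141.
Round 2 (the licensor proposes): the licensee can get 141 next round, worth 0.42 × 141 = 59.22 now, so the licensor offers 59.22, keeping 90.78.
Round 1 (the licensee proposes): the licensor can get 90.78 next round, worth 0.42 × 90.78 = 38.1276 now; the licensee offers that and keeps 111.8724.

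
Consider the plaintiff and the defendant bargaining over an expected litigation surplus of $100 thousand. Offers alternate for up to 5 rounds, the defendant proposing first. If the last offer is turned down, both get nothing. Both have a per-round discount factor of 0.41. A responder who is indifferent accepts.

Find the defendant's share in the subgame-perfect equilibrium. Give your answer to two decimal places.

71.74

Round 5 (the defendant proposes): the plaintiff will accept anything ≥ 0, so the defendant offers 0 and keeps 100.
Round 4 (the plaintiff proposes): the defendant can get 100 next round, worth 0.41 × 100 = 41 now; the plaintiff offers that and keeps 59.
Round 3 (the defendant proposes): the plaintiff can get 59 next round, worth 0.41 × 59 = 24.19 now; the defendant offers that and keeps 75.81.
Round 2 (the plaintiff proposes): the defendant can get 75.81 next round, worth 0.41 × 75.81 = 31.0821 now, so the plaintiff offers 31.0821, keeping 68.9179.
Round 1 (the defendant proposes): the plaintiff can get 68.9179 next round, worth 0.41 × 68.9179 = 28.256339 now; the defendant offers that and keeps 71.743661.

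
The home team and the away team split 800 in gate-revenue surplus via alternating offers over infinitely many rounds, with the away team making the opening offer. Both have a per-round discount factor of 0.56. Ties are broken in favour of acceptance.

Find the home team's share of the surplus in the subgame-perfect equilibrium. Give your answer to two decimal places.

In a stationary SPE each proposer offers the other exactly their discounted continuation value.
If the away team keeps x when proposing and the home team keeps y when proposing, then x = 800 − 0.56y and y = 800 − 0.56x.
Solving: x = 800(1 − 0.56) / (1 − 0.56·0.56) = 352 / 0.6864 ≈ 512.8205.
The home team gets 800 − 512.8205 ≈ 287.1795.

287.18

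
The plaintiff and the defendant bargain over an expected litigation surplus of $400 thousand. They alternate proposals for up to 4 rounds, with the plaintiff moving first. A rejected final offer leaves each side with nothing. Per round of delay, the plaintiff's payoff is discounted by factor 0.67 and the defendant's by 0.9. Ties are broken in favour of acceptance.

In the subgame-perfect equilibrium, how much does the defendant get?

335.88

Work backward from the last round.
Round 4 (the defendant proposes): rejection yields 0 for the plaintiff; the defendant offers 0 and keeps 400.
Round 3 (the plaintiff proposes): the defendant can get 400 next round, worth 0.9 × 400 = 360 now; the plaintiff offers that and keeps 40.
Round 2 (the defendant proposes): the plaintiff can get 40 next round, worth 0.67 × 40 = 26.8 now. The defendant offers 26.8 and keeps 400 − 26.8 = 373.2.
Round 1 (the plaintiff proposes): the defendant can get 373.2 next round, worth 0.9 × 373.2 = 335.88 now; the plaintiff offers that and keeps 64.12.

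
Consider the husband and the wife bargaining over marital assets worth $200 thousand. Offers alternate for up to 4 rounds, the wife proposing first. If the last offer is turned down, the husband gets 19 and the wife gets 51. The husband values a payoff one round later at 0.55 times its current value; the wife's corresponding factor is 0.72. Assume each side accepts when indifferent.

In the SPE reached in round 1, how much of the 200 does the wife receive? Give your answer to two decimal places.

136.75

Round 4 (the husband proposes): the wife gets 51 if talks fail, so the husband offers 51 and keeps 149.
Round 3 (the wife proposes): the husband can get 149 next round, worth 0.55 × 149 = 81.95 now; the wife offers that and keeps 118.05.
Round 2 (the husband proposes): the wife can get 118.05 next round, worth 0.72 × 118.05 = 84.996 now. The husband offers 84.996 and keeps 200 − 84.996 = 115.004.
Round 1 (the wife proposes): the husband can get 115.004 next round, worth 0.55 × 115.004 = 63.2522 now; the wife offers that and keeps 136.7478.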